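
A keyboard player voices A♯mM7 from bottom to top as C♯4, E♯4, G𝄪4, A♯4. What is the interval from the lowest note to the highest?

major 6th

The outer voices are C♯4 and A♯4.
From C♯ to A♯ is 9 semitones, exactly the major sixth.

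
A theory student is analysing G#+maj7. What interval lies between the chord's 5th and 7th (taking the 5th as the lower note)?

Spelling the chord: G# B# D## F##.
The 5th is D## and the 7th is F##.
3 letter names make it a third; at 3 semitones (a half step narrower than major) the quality is minor.

m3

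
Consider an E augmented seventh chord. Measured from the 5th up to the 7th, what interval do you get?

diminished 3rd

The chord tones of E+7 are E-G#-B#-D.
So we need the interval from B# up to D.
3 letter names make it a third; at 2 semitones (a whole step narrower than major) the quality is diminished.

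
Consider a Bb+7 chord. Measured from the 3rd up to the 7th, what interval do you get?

diminished fifth

The chord tones of Bbaug7 (Bb augmented seventh) are Bb D F# Ab.
So we need the interval from D up to Ab.
From D to Ab: 6 semitones over a fifth = diminished.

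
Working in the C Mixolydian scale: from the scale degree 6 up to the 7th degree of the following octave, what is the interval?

minor 9th

The scale runs C D E F G A Bb.
Scale degree 6 = A; 7th degree (up an octave) = Bb.
9 letter names make it a ninth; at 13 semitones (a half step narrower than major) the quality is minor.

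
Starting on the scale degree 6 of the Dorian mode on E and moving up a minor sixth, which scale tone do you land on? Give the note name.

The scale is E F♯ G A B C♯ D.
The scale degree 6 is C♯; a minor sixth above that is A — scale degree 4.

A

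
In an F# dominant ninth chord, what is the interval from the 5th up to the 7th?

minor third

Spelling the chord: F#-A#-C#-E-G#.
The 5th is C# and the 7th is E.
3 letter names make it a third; at 3 semitones (a half step narrower than major) the quality is minor.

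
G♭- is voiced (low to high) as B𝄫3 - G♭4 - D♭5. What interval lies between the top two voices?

perfect 5th

Those voices are G♭4 and D♭5.
Counting 5 letters and 7 half steps from G♭ gives a perfect fifth.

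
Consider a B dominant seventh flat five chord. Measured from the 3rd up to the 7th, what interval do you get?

Spelling the chord: B, D♯, F, A.
That puts D♯ below A.
5 letter names make it a fifth; at 6 semitones (a half step narrower than perfect) the quality is diminished.
That tritone between 3rd and 7th is what gives the dominant seventh its pull toward resolution.

diminished 5th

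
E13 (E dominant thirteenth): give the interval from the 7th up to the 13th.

major 7th

The chord tones of E13 are E G# B D F# C#.
7th = D; 13th = C#.
D up to C# spans 7 letter names and 11 semitones — a major seventh.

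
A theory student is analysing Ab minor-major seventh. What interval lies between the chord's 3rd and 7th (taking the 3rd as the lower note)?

augmented fifth

Abm(maj7) (Ab minor-major seventh): Ab–Cb–Eb–G.
That puts Cb below G.
Cb up to G is 8 semitones, a half step wider than a perfect fifth, so the interval is augmented.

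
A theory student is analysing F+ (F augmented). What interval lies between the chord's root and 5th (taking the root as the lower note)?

Spelling the chord: F A C#.
So we need the interval from F up to C#.
From F to C#: 8 semitones over a fifth = augmented.

augmented 5th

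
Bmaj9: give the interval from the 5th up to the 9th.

perfect fifth

Bmaj9 (B major ninth): B D♯ F♯ A♯ C♯.
That puts F♯ below C♯.
Counting 5 letters and 7 half steps from F♯ gives a perfect fifth.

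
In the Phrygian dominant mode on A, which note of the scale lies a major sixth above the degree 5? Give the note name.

The scale is A Bb C# D E F G.
The degree 5 is E; a major sixth above that is C# — scale degree 3.

C#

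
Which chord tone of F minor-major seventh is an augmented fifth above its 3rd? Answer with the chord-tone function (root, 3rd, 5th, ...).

7th

FmM7: F, Ab, C, E.
The 3rd is Ab. An augmented fifth above Ab is E.
E is the chord's 7th.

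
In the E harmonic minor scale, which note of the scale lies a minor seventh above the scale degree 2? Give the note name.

The scale is E F♯ G A B C D♯.
The scale degree 2 is F♯; a minor seventh above that is E — scale degree 1.

E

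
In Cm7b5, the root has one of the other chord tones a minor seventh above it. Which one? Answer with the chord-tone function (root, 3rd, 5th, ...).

7th

C half-diminished seventh is spelled C Eb Gb Bb.
The root is C. A minor seventh above C is Bb.
Bb is the chord's 7th.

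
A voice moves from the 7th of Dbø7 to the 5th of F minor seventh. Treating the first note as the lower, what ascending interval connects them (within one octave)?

augmented unison

The 7th of Dbø7 is Cb; the 5th of F minor seventh is C.
From Cb to C: 1 semitone over a unison = augmented.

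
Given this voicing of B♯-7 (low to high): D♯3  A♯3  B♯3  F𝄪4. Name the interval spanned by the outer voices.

The outer voices are D♯3 and F𝄪4.
D♯ up to F𝄪 spans 10 letter names and 16 semitones — a major tenth.

major tenth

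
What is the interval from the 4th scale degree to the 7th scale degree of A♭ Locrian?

The scale runs A♭ B𝄫 C♭ D♭ E𝄫 F♭ G♭.
4th scale degree = D♭; degree 7 = G♭.
From D♭ to G♭ is 5 semitones, exactly the perfect fourth.

perfect fourth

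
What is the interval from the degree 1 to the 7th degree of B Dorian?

minor 7th

Spelling B Dorian: B C# D E F# G# A.
Degree 1 = B; 7th degree = A.
B up to A is 10 semitones, a half step narrower than a major seventh, so the interval is minor.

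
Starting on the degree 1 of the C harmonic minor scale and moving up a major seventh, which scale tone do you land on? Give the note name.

The scale is C D Eb F G Ab B.
The degree 1 is C; a major seventh above that is B — scale degree 7.

B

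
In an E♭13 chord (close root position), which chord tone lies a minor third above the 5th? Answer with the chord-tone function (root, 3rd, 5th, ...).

7th

E♭ dominant thirteenth is spelled E♭–G–B♭–D♭–F–C.
The 5th is B♭. A minor third above B♭ is D♭.
D♭ is the chord's 7th.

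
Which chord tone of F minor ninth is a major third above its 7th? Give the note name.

G

The chord tones of Fm9 (F minor ninth) are F, Ab, C, Eb, G.
The 7th is Eb. A major third above Eb is G.
G is the chord's 9th.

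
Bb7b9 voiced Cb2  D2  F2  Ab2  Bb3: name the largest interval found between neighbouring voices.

Adjacent intervals: Cb2→D2 = augmented second; D2→F2 = minor third; F2→Ab2 = minor third; Ab2→Bb3 = major ninth.
The largest is Ab2 to Bb3, a major ninth (14 semitones).

major ninth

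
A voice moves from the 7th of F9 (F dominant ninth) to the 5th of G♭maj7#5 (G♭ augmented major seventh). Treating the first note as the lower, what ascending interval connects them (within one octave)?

F9 (F dominant ninth) has E♭ as its 7th, and G♭maj7#5 (G♭ augmented major seventh) has D as its 5th.
Counting 7 letters and 11 half steps from E♭ gives a major seventh.

M7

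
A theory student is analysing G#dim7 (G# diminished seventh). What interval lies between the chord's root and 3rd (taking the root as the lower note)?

minor third

G#dim7 (G# diminished seventh) is spelled G#-B-D-F.
So we need the interval from G# up to B.
G# up to B is 3 semitones, a half step narrower than a major third, so the interval is minor.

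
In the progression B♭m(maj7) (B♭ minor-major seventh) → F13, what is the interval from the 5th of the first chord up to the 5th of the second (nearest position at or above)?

P5

The 5th of B♭m(maj7) (B♭ minor-major seventh) is F; the 5th of F13 is C.
From F to C is 7 semitones, exactly the perfect fifth.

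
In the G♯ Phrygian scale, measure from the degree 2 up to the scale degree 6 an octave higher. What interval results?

perfect twelfth

G♯ phrygian: G♯ A B C♯ D♯ E F♯.
The degree 2 is A and the scale degree 6 (up an octave) is E.
From A to E is 19 semitones, exactly the perfect twelfth.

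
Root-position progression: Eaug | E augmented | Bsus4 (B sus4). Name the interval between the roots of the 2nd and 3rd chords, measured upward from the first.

P5

The roots are E and B.
E up to B spans 5 letter names and 7 semitones — a perfect fifth.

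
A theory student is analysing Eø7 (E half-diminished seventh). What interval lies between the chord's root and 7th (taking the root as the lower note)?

Em7b5 is spelled E-G-Bb-D.
Root = E; 7th = D.
E up to D is 10 semitones, a half step narrower than a major seventh, so the interval is minor.

minor 7th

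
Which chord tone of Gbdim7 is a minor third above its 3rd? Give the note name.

Spelling the chord: Gb–Bbb–Dbb–Fbb.
The 3rd is Bbb. A minor third above Bbb is Dbb.
Dbb is the chord's 5th.

Dbb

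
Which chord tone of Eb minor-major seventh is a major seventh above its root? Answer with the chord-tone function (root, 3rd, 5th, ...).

The chord tones of EbmM7 (Eb minor-major seventh) are Eb-Gb-Bb-D.
The root is Eb. A major seventh above Eb is D.
D is the chord's 7th.

7th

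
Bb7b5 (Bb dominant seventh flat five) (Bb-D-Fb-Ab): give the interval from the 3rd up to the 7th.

diminished fifth

So we need the interval from D up to Ab.
5 letter names make it a fifth; at 6 semitones (a half step narrower than perfect) the quality is diminished.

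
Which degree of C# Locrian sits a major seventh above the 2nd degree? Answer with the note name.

The scale is C# D E F# G A B.
The 2nd degree is D; a major seventh above that is C# — scale degree 1.

C#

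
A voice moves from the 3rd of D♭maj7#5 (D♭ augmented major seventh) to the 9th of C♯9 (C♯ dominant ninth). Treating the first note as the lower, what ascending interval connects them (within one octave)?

augmented sixth

D♭maj7#5 (D♭ augmented major seventh) has F as its 3rd, and C♯9 (C♯ dominant ninth) has D♯ as its 9th.
F up to D♯ is 10 semitones, a half step wider than a major sixth, so the interval is augmented.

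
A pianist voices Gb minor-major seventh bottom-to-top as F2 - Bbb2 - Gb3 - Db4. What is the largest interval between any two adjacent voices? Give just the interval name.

major sixth

Adjacent intervals: F2→Bbb2 = diminished fourth; Bbb2→Gb3 = major sixth; Gb3→Db4 = perfect fifth.
The largest is Bbb2 to Gb3, a major sixth (9 semitones).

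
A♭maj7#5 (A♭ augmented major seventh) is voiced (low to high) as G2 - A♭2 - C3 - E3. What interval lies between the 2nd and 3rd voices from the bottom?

Those voices are A♭2 and C3.
Counting 3 letters and 4 half steps from A♭ gives a major third.

major third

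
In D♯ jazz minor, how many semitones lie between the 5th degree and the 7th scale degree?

4

The scale is D♯ E♯ F♯ G♯ A♯ B♯ C𝄪.
A♯ up to C𝄪 is a major third — 4 semitones.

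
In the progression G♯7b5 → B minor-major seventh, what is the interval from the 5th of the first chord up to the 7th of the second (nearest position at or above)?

The 5th of G♯7b5 is D; the 7th of B minor-major seventh is A♯.
From D to A♯: 8 semitones over a fifth = augmented.

augmented fifth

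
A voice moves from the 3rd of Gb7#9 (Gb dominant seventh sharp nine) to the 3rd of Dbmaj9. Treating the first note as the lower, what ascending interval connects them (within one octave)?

The 3rd of Gb7#9 (Gb dominant seventh sharp nine) is Bb; the 3rd of Dbmaj9 is F.
Counting 5 letters and 7 half steps from Bb gives a perfect fifth.

perfect fifth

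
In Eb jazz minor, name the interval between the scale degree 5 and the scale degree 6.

major second

Eb melodic minor: Eb F Gb Ab Bb C D.
The scale degree 5 is Bb and the 6th scale degree is C.
Bb up to C spans 2 letter names and 2 semitones — a major second.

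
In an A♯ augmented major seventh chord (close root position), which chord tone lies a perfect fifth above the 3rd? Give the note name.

Spelling the chord: A♯–C𝄪–E𝄪–G𝄪.
The 3rd is C𝄪. A perfect fifth above C𝄪 is G𝄪.
G𝄪 is the chord's 7th.

G##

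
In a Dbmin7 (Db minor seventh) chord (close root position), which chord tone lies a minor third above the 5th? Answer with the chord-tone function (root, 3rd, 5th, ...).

Spelling the chord: Db Fb Ab Cb.
The 5th is Ab. A minor third above Ab is Cb.
Cb is the chord's 7th.

7th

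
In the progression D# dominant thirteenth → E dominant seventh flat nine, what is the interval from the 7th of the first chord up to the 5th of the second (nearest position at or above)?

m7

The 7th of D# dominant thirteenth is C#; the 5th of E dominant seventh flat nine is B.
7 letter names make it a seventh; at 10 semitones (a half step narrower than major) the quality is minor.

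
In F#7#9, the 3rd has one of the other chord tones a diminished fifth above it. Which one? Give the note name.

E

F#7#9 (F# dominant seventh sharp nine): F#-A#-C#-E-G##.
The 3rd is A#. A diminished fifth above A# is E.
E is the chord's 7th.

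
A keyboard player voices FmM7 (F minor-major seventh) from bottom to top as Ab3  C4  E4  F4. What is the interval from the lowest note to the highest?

The outer voices are Ab3 and F4.
From Ab to F is 9 semitones, exactly the major sixth.

major sixth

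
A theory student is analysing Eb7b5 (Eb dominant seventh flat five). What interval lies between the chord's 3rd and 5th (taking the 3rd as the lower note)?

diminished third

Eb7b5 (Eb dominant seventh flat five) is spelled Eb-G-Bbb-Db.
3rd = G; 5th = Bbb.
3 letter names make it a third; at 2 semitones (a whole step narrower than major) the quality is diminished.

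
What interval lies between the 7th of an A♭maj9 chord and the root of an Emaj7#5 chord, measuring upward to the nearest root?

major 6th

A♭maj9 has G as its 7th, and Emaj7#5 has E as its root.
Counting 6 letters and 9 half steps from G gives a major sixth.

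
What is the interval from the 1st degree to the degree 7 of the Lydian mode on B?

Spelling the Lydian mode on B: B C# D# E# F# G# A#.
So we need the interval from B up to A#.
Counting 7 letters and 11 half steps from B gives a major seventh.

major 7th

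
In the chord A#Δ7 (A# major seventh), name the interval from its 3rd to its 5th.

The chord tones of A# major seventh are A# C## E# G##.
So we need the interval from C## up to E#.
From C## to E#: 3 semitones over a third = minor.

minor 3rd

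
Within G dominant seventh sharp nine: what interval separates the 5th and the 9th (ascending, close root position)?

A5

The chord tones of G dominant seventh sharp nine are G B D F A#.
So we need the interval from D up to A#.
From D to A#: 8 semitones over a fifth = augmented.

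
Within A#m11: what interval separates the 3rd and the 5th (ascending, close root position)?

The chord tones of A#m11 are A#-C#-E#-G#-B#-D#.
So we need the interval from C# up to E#.
From C# to E# is 4 semitones, exactly the major third.

major third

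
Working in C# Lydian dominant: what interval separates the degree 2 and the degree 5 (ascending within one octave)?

The scale runs C# D# E# F## G# A# B.
The degree 2 is D# and the 5th scale degree is G#.
D# up to G# spans 4 letter names and 5 semitones — a perfect fourth.

perfect 4th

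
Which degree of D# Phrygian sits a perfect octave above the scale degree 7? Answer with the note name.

C#

The scale is D# E F# G# A# B C#.
The scale degree 7 is C#; a perfect octave above that is C# — scale degree 7.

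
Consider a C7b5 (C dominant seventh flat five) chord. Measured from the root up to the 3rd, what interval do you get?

C dominant seventh flat five is spelled C-E-G♭-B♭.
So we need the interval from C up to E.
Counting 3 letters and 4 half steps from C gives a major third.

major third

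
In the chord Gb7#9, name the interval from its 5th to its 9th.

augmented fifth

The chord tones of Gb7#9 (Gb dominant seventh sharp nine) are Gb-Bb-Db-Fb-A.
The 5th is Db and the 9th is A.
5 letter names make it a fifth; at 8 semitones (a half step wider than perfect) the quality is augmented.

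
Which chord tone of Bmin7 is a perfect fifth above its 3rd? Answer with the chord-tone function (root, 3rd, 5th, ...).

Bm7: B D F♯ A.
The 3rd is D. A perfect fifth above D is A.
A is the chord's 7th.

7th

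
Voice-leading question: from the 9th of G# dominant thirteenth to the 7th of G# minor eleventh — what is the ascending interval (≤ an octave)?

The 9th of G# dominant thirteenth is A#; the 7th of G# minor eleventh is F#.
6 letter names make it a sixth; at 8 semitones (a half step narrower than major) the quality is minor.

m6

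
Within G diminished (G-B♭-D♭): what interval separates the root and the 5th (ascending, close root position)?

diminished 5th

The root is G and the 5th is D♭.
G up to D♭ is 6 semitones, a half step narrower than a perfect fifth, so the interval is diminished.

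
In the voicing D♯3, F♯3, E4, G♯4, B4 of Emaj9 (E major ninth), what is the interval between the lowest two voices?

minor 3rd

Those voices are D♯3 and F♯3.
D♯ up to F♯ is 3 semitones, a half step narrower than a major third, so the interval is minor.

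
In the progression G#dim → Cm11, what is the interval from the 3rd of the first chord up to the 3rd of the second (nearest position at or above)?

The 3rd of G#dim is B; the 3rd of Cm11 is Eb.
4 letter names make it a fourth; at 4 semitones (a half step narrower than perfect) the quality is diminished.

diminished fourth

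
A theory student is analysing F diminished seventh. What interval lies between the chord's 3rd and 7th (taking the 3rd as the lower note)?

diminished fifth

The chord tones of F°7 are F–A♭–C♭–E𝄫.
3rd = A♭; 7th = E𝄫.
5 letter names make it a fifth; at 6 semitones (a half step narrower than perfect) the quality is diminished.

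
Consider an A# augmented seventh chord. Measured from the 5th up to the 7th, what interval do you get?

A# augmented seventh is spelled A# C## E## G#.
The 5th is E## and the 7th is G#.
E## up to G# is 2 semitones, a whole step narrower than a major third, so the interval is diminished.

d3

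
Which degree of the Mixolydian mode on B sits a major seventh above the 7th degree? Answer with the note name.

G#

The scale is B C♯ D♯ E F♯ G♯ A.
The 7th degree is A; a major seventh above that is G♯ — scale degree 6.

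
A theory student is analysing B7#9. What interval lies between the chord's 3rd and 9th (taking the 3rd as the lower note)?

The chord tones of B7#9 (B dominant seventh sharp nine) are B D# F# A C##.
3rd = D#; 9th = C##.
From D# to C## is 11 semitones, exactly the major seventh.

major 7th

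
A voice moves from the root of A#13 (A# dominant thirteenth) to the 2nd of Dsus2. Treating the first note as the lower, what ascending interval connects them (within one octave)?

The root of A#13 (A# dominant thirteenth) is A#; the 2nd of Dsus2 is E.
5 letter names make it a fifth; at 6 semitones (a half step narrower than perfect) the quality is diminished.

diminished 5th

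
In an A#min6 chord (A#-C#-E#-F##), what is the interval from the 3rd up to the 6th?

augmented fourth

That puts C# below F##.
From C# to F##: 6 semitones over a fourth = augmented.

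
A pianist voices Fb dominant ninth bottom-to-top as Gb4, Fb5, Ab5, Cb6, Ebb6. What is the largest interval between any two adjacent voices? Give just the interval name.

minor 7th

Adjacent intervals: Gb4→Fb5 = minor seventh; Fb5→Ab5 = major third; Ab5→Cb6 = minor third; Cb6→Ebb6 = minor third.
The largest is Gb4 to Fb5, a minor seventh (10 semitones).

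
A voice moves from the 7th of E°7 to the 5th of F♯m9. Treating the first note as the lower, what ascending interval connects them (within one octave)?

A7

The 7th of E°7 is D♭; the 5th of F♯m9 is C♯.
7 letter names make it a seventh; at 12 semitones (a half step wider than major) the quality is augmented.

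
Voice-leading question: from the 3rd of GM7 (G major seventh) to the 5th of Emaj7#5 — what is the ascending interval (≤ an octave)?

The 3rd of GM7 (G major seventh) is B; the 5th of Emaj7#5 is B#.
B up to B# is 1 semitone, a half step wider than a perfect unison, so the interval is augmented.

A1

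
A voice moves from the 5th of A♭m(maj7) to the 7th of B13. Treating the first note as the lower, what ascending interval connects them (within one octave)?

augmented 4th

A♭m(maj7) has E♭ as its 5th, and B13 has A as its 7th.
4 letter names make it a fourth; at 6 semitones (a half step wider than perfect) the quality is augmented.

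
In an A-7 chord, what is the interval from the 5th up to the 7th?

minor 3rd

Spelling the chord: A-C-E-G.
That puts E below G.
3 letter names make it a third; at 3 semitones (a half step narrower than major) the quality is minor.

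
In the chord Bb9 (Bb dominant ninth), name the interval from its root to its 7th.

minor seventh

Spelling the chord: Bb D F Ab C.
Root = Bb; 7th = Ab.
From Bb to Ab: 10 semitones over a seventh = minor.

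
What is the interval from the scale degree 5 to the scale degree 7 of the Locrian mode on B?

B locrian: B C D E F G A.
Scale degree 5 = F; scale degree 7 = A.
Counting 3 letters and 4 half steps from F gives a major third.

major third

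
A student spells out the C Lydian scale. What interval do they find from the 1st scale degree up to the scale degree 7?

major seventh

The scale runs C D E F# G A B.
The 1st scale degree is C and the 7th degree is B.
C up to B spans 7 letter names and 11 semitones — a major seventh.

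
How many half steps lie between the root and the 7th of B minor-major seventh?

BmM7 (B minor-major seventh): B–D–F#–A#.
B to A# is a major seventh: 11 semitones.

11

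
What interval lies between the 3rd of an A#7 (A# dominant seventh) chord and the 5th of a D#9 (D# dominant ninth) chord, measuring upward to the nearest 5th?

The 3rd of A#7 (A# dominant seventh) is C##; the 5th of D#9 (D# dominant ninth) is A#.
C## up to A# is 8 semitones, a half step narrower than a major sixth, so the interval is minor.

minor sixth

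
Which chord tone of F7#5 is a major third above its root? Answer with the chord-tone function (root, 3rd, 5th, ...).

F+7: F, A, C♯, E♭.
The root is F. A major third above F is A.
A is the chord's 3rd.

3rd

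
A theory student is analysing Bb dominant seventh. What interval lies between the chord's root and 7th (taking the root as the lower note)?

minor seventh

The chord tones of Bb dominant seventh are Bb-D-F-Ab.
So we need the interval from Bb up to Ab.
7 letter names make it a seventh; at 10 semitones (a half step narrower than major) the quality is minor.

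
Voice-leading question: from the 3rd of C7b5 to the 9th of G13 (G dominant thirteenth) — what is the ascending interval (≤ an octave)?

The 3rd of C7b5 is E; the 9th of G13 (G dominant thirteenth) is A.
E up to A spans 4 letter names and 5 semitones — a perfect fourth.

perfect fourth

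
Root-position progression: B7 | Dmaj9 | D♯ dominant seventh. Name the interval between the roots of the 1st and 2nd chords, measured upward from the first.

minor third

The roots are B and D.
B up to D is 3 semitones, a half step narrower than a major third, so the interval is minor.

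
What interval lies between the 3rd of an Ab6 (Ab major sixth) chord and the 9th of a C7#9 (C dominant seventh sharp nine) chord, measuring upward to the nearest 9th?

Ab6 (Ab major sixth) has C as its 3rd, and C7#9 (C dominant seventh sharp nine) has D# as its 9th.
From C to D#: 3 semitones over a second = augmented.

augmented second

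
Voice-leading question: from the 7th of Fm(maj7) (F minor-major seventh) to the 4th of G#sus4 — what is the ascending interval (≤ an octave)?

major sixth

Fm(maj7) (F minor-major seventh) has E as its 7th, and G#sus4 has C# as its 4th.
Counting 6 letters and 9 half steps from E gives a major sixth.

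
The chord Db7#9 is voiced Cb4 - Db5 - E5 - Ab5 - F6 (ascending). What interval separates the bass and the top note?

augmented 18th

The outer voices are Cb4 and F6.
18 letter names make it a 18th; at 30 semitones (a half step wider than perfect) the quality is augmented.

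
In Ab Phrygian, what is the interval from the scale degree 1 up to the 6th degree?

The scale runs Ab Bbb Cb Db Eb Fb Gb.
Scale degree 1 = Ab; 6th scale degree = Fb.
From Ab to Fb: 8 semitones over a sixth = minor.

minor sixth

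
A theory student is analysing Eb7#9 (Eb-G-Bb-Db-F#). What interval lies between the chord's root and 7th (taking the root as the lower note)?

The root is Eb and the 7th is Db.
7 letter names make it a seventh; at 10 semitones (a half step narrower than major) the quality is minor.

minor 7th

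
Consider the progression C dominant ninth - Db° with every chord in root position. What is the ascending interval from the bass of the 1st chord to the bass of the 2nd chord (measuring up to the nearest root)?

minor second

The roots are C and Db.
From C to Db: 1 semitone over a second = minor.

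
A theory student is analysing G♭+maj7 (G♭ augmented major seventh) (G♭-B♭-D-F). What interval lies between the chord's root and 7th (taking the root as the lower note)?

major seventh

That puts G♭ below F.
From G♭ to F is 11 semitones, exactly the major seventh.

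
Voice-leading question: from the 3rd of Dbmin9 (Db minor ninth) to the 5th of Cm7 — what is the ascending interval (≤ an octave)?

The 3rd of Dbmin9 (Db minor ninth) is Fb; the 5th of Cm7 is G.
Fb up to G is 3 semitones, a half step wider than a major second, so the interval is augmented.

augmented 2nd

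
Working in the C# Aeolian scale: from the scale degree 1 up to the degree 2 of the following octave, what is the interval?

major 9th

C# natural minor: C# D# E F# G# A B.
The scale degree 1 is C# and the scale degree 2 (up an octave) is D#.
From C# to D# is 14 semitones, exactly the major ninth.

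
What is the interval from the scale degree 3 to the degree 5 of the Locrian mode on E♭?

minor 3rd

The scale runs E♭ F♭ G♭ A♭ B𝄫 C♭ D♭.
That puts G♭ below B𝄫.
G♭ up to B𝄫 is 3 semitones, a half step narrower than a major third, so the interval is minor.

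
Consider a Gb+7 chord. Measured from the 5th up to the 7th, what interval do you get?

The chord tones of Gb7#5 are Gb-Bb-D-Fb.
So we need the interval from D up to Fb.
D up to Fb is 2 semitones, a whole step narrower than a major third, so the interval is diminished.

diminished third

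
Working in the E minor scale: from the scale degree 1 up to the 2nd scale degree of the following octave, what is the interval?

E natural minor: E F# G A B C D.
That puts E below F#.
Counting 9 letters and 14 half steps from E gives a major ninth.

major 9th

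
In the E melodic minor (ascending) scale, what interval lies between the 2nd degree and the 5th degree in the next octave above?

perfect eleventh

Spelling the E melodic minor (ascending) scale: E F# G A B C# D#.
That puts F# below B.
From F# to B is 17 semitones, exactly the perfect eleventh.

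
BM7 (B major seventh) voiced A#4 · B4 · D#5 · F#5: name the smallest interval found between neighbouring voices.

Adjacent intervals: A#4→B4 = minor second; B4→D#5 = major third; D#5→F#5 = minor third.
The smallest is A#4 to B4, a minor second (1 semitone).

minor second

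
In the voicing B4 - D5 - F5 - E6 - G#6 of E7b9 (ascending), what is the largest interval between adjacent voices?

major seventh

Adjacent intervals: B4→D5 = minor third; D5→F5 = minor third; F5→E6 = major seventh; E6→G#6 = major third.
The largest is F5 to E6, a major seventh (11 semitones).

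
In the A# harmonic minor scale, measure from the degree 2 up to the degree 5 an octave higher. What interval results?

P11

The scale runs A# B# C# D# E# F# G##.
The degree 2 is B# and the scale degree 5 (up an octave) is E#.
Counting 11 letters and 17 half steps from B# gives a perfect eleventh.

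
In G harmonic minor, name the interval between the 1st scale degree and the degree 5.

The scale runs G A Bb C D Eb F#.
So we need the interval from G up to D.
From G to D is 7 semitones, exactly the perfect fifth.

P5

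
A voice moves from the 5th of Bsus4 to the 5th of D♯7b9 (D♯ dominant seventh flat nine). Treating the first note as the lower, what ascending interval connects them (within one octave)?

major third

The 5th of Bsus4 is F♯; the 5th of D♯7b9 (D♯ dominant seventh flat nine) is A♯.
F♯ up to A♯ spans 3 letter names and 4 semitones — a major third.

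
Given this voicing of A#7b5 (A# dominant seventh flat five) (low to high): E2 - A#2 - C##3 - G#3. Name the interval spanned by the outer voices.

major 10th

The outer voices are E2 and G#3.
E up to G# spans 10 letter names and 16 semitones — a major tenth.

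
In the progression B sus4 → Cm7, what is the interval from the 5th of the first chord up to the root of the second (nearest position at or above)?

The 5th of B sus4 is F#; the root of Cm7 is C.
5 letter names make it a fifth; at 6 semitones (a half step narrower than perfect) the quality is diminished.

diminished 5th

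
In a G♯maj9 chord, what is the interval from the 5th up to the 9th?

perfect fifth

G♯maj9 (G♯ major ninth): G♯-B♯-D♯-F𝄪-A♯.
The 5th is D♯ and the 9th is A♯.
Counting 5 letters and 7 half steps from D♯ gives a perfect fifth.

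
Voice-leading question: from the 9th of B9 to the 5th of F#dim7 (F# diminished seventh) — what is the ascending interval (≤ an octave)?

B9 has C# as its 9th, and F#dim7 (F# diminished seventh) has C as its 5th.
8 letter names make it an octave; at 11 semitones (a half step narrower than perfect) the quality is diminished.

diminished 8th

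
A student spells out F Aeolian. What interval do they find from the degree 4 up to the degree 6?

minor 3rd

Spelling F Aeolian: F G Ab Bb C Db Eb.
That puts Bb below Db.
Bb up to Db is 3 semitones, a half step narrower than a major third, so the interval is minor.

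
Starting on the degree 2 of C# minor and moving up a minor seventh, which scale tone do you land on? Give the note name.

The scale is C# D# E F# G# A B.
The degree 2 is D#; a minor seventh above that is C# — scale degree 1.

C#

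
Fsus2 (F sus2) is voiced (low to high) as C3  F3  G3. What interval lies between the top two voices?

major 2nd

Those voices are F3 and G3.
F up to G spans 2 letter names and 2 semitones — a major second.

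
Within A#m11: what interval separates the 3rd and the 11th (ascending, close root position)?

major ninth

Spelling the chord: A# C# E# G# B# D#.
That puts C# below D#.
From C# to D# is 14 semitones, exactly the major ninth.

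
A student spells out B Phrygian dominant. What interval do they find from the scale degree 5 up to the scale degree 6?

B phrygian dominant: B C D♯ E F♯ G A.
Scale degree 5 = F♯; 6th scale degree = G.
2 letter names make it a second; at 1 semitone (a half step narrower than major) the quality is minor.

m2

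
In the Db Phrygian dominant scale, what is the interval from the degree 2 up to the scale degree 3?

Db phrygian dominant: Db Ebb F Gb Ab Bbb Cb.
So we need the interval from Ebb up to F.
2 letter names make it a second; at 3 semitones (a half step wider than major) the quality is augmented.

A2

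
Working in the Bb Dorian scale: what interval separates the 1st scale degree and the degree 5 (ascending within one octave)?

Bb dorian: Bb C Db Eb F G Ab.
1st scale degree = Bb; scale degree 5 = F.
Bb up to F spans 5 letter names and 7 semitones — a perfect fifth.

perfect fifth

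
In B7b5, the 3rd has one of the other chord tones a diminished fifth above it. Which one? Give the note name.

The chord tones of B7b5 are B–D#–F–A.
The 3rd is D#. A diminished fifth above D# is A.
A is the chord's 7th.

A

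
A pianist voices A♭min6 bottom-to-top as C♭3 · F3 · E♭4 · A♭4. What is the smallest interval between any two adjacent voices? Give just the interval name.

Adjacent intervals: C♭3→F3 = augmented fourth; F3→E♭4 = minor seventh; E♭4→A♭4 = perfect fourth.
The smallest is E♭4 to A♭4, a perfect fourth (5 semitones).

P4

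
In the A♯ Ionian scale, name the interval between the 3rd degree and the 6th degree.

P4

Spelling the A♯ Ionian scale: A♯ B♯ C𝄪 D♯ E♯ F𝄪 G𝄪.
So we need the interval from C𝄪 up to F𝄪.
C𝄪 up to F𝄪 spans 4 letter names and 5 semitones — a perfect fourth.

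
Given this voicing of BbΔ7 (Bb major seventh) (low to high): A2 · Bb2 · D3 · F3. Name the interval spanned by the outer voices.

minor sixth

The outer voices are A2 and F3.
6 letter names make it a sixth; at 8 semitones (a half step narrower than major) the quality is minor.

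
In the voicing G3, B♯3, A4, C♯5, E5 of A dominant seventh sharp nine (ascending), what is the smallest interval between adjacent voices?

Adjacent intervals: G3→B♯3 = augmented third; B♯3→A4 = diminished seventh; A4→C♯5 = major third; C♯5→E5 = minor third.
The smallest is C♯5 to E5, a minor third (3 semitones).

minor third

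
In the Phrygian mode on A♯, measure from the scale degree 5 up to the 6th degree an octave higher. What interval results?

A♯ phrygian: A♯ B C♯ D♯ E♯ F♯ G♯.
That puts E♯ below F♯.
9 letter names make it a ninth; at 13 semitones (a half step narrower than major) the quality is minor.

minor ninth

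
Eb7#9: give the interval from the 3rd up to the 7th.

Eb7#9: Eb-G-Bb-Db-F#.
3rd = G; 7th = Db.
G up to Db is 6 semitones, a half step narrower than a perfect fifth, so the interval is diminished.

diminished fifth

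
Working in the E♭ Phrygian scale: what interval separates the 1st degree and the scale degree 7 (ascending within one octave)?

minor seventh

The scale runs E♭ F♭ G♭ A♭ B♭ C♭ D♭.
That puts E♭ below D♭.
E♭ up to D♭ is 10 semitones, a half step narrower than a major seventh, so the interval is minor.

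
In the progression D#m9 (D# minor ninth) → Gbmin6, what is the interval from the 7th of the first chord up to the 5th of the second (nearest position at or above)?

D#m9 (D# minor ninth) has C# as its 7th, and Gbmin6 has Db as its 5th.
2 letter names make it a second; at 0 semitones (a whole step narrower than major) the quality is diminished.

d2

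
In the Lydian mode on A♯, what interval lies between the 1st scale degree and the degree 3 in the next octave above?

major 10th

Spelling the Lydian mode on A♯: A♯ B♯ C𝄪 D𝄪 E♯ F𝄪 G𝄪.
That puts A♯ below C𝄪.
Counting 10 letters and 16 half steps from A♯ gives a major tenth.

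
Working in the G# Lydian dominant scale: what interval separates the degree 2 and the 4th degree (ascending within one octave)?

major third

Spelling the G# Lydian dominant scale: G# A# B# C## D# E# F#.
The degree 2 is A# and the 4th scale degree is C##.
From A# to C## is 4 semitones, exactly the major third.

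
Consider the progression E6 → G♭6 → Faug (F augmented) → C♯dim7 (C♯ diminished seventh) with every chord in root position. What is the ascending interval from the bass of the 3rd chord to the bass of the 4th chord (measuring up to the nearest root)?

augmented fifth

The roots are F and C♯.
F up to C♯ is 8 semitones, a half step wider than a perfect fifth, so the interval is augmented.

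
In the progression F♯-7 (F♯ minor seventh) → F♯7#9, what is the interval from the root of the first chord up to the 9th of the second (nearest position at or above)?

A2

The root of F♯-7 (F♯ minor seventh) is F♯; the 9th of F♯7#9 is G𝄪.
2 letter names make it a second; at 3 semitones (a half step wider than major) the quality is augmented.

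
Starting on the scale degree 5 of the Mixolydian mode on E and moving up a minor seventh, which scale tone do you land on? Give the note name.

The scale is E F# G# A B C# D.
The scale degree 5 is B; a minor seventh above that is A — scale degree 4.

A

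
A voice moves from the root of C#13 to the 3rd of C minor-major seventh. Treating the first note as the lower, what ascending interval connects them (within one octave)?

diminished third

C#13 has C# as its root, and C minor-major seventh has Eb as its 3rd.
From C# to Eb: 2 semitones over a third = diminished.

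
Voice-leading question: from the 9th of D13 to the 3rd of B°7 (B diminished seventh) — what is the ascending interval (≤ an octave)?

D13 has E as its 9th, and B°7 (B diminished seventh) has D as its 3rd.
E up to D is 10 semitones, a half step narrower than a major seventh, so the interval is minor.

minor seventh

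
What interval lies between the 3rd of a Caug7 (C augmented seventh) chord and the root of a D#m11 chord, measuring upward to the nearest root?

The 3rd of Caug7 (C augmented seventh) is E; the root of D#m11 is D#.
E up to D# spans 7 letter names and 11 semitones — a major seventh.

major 7th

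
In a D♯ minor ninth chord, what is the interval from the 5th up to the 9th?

The chord tones of D♯m9 are D♯–F♯–A♯–C♯–E♯.
5th = A♯; 9th = E♯.
From A♯ to E♯ is 7 semitones, exactly the perfect fifth.

perfect 5th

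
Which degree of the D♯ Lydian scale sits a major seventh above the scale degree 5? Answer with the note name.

G##

The scale is D♯ E♯ F𝄪 G𝄪 A♯ B♯ C𝄪.
The scale degree 5 is A♯; a major seventh above that is G𝄪 — scale degree 4.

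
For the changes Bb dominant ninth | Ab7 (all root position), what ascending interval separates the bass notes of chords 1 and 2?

The roots are Bb and Ab.
From Bb to Ab: 10 semitones over a seventh = minor.

minor seventh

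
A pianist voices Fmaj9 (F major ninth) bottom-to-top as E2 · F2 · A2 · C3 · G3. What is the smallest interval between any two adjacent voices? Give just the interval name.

Adjacent intervals: E2→F2 = minor second; F2→A2 = major third; A2→C3 = minor third; C3→G3 = perfect fifth.
The smallest is E2 to F2, a minor second (1 semitone).

minor 2nd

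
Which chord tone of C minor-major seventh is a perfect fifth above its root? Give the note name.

G

C minor-major seventh is spelled C–E♭–G–B.
The root is C. A perfect fifth above C is G.
G is the chord's 5th.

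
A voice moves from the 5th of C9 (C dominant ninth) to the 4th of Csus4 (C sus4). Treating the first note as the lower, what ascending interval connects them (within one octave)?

The 5th of C9 (C dominant ninth) is G; the 4th of Csus4 (C sus4) is F.
7 letter names make it a seventh; at 10 semitones (a half step narrower than major) the quality is minor.

minor seventh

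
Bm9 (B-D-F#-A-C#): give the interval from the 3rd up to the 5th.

That puts D below F#.
D up to F# spans 3 letter names and 4 semitones — a major third.

major third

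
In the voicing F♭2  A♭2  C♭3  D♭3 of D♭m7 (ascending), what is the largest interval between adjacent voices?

major third

Adjacent intervals: F♭2→A♭2 = major third; A♭2→C♭3 = minor third; C♭3→D♭3 = major second.
The largest is F♭2 to A♭2, a major third (4 semitones).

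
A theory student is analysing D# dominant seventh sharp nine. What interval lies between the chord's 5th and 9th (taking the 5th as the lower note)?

augmented fifth

The chord tones of D#7#9 (D# dominant seventh sharp nine) are D#, F##, A#, C#, E##.
That puts A# below E##.
A# up to E## is 8 semitones, a half step wider than a perfect fifth, so the interval is augmented.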